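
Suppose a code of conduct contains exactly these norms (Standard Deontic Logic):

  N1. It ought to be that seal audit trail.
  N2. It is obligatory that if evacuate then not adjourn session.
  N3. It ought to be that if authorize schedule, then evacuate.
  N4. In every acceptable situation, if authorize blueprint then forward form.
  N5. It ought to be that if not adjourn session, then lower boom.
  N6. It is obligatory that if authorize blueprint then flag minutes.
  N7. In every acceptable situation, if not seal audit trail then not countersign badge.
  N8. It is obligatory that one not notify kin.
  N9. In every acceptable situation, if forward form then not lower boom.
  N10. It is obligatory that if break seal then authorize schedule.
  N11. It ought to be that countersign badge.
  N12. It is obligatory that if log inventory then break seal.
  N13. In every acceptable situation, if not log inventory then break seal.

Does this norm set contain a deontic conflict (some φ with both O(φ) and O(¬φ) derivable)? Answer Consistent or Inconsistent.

Premise 7 is O(¬seal_audit_trail → ¬countersign_badge), but O(¬seal_audit_trail) is not derivable from the premises, so it does not yield O(¬countersign_badge).
So O(¬countersign_badge) is not derivable, and the apparent clash with O(countersign_badge) does not arise.
A world satisfying every obligation exists (e.g. adjourn_session=false, authorize_blueprint=false, authorize_schedule=true, break_seal=true, countersign_badge=true, evacuate=true, flag_minutes=false, forward_form=false, log_inventory=false, lower_boom=true, notify_kin=false, seal_audit_trail=true); no atom is both obligatory and forbidden, so the set is consistent.

Consistent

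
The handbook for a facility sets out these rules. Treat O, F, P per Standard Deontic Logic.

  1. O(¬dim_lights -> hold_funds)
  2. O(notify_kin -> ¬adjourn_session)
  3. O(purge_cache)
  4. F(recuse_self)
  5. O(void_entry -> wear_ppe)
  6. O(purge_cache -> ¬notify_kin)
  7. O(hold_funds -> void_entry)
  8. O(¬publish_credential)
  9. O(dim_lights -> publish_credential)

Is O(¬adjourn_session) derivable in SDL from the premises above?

No

Premise 2 is O(notify_kin -> ¬adjourn_session), but O(notify_kin) is not derivable from the premises, so it does not yield O(¬adjourn_session).
No other premise forces O(¬adjourn_session). An ideal world satisfying every premise can still have ¬adjourn_session false, so O(¬adjourn_session) is not derivable.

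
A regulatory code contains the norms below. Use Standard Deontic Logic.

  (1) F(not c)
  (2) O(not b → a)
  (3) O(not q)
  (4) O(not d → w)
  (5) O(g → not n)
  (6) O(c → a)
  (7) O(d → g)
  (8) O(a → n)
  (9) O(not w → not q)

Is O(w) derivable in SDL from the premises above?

F(not c) at premise 1 means O(c).
With premise 6, O(c → a), the K-axiom yields O(a).
Applying K to premise 8 (O(a → n)) and O(a) yields O(n).
The contrapositive of premise 5 (O(g → not n)) is O(n → not g), and O(n) is already established, so O(not g).
Premise 7 is O(d → g); contrapositively O(not g → not d). Since O(not g) holds, K gives O(not d).
Premise 4 is O(not d → w); since O(not d), deontic closure gives O(w).
Premises 2, 3, 9 do not contribute to this derivation.
So O(w) follows.

Yes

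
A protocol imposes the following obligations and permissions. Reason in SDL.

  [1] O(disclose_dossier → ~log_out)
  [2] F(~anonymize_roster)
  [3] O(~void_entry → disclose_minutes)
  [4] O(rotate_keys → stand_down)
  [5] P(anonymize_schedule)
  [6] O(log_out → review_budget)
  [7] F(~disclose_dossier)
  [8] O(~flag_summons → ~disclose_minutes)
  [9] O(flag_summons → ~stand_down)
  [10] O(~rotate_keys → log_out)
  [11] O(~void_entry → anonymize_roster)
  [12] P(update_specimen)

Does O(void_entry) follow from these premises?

Yes

Premise 7 is F(~disclose_dossier), i.e. O(disclose_dossier).
From O(disclose_dossier) and premise 1, O(disclose_dossier → ~log_out), we obtain O(~log_out).
Premise 10 is O(~rotate_keys → log_out); contrapositively O(~log_out → rotate_keys). Since O(~log_out) holds, K gives O(rotate_keys).
Premise 4 is O(rotate_keys → stand_down); since O(rotate_keys), deontic closure gives O(stand_down).
The contrapositive of premise 9 (O(flag_summons → ~stand_down)) is O(stand_down → ~flag_summons), and O(stand_down) is already established, so O(~flag_summons).
Premise 8 is O(~flag_summons → ~disclose_minutes); since O(~flag_summons), deontic closure gives O(~disclose_minutes).
The contrapositive of premise 3 (O(~void_entry → disclose_minutes)) is O(~disclose_minutes → void_entry), and O(~disclose_minutes) is already established, so O(void_entry).
Premises 2, 5, 6, 11, 12 do not contribute to this derivation.
So O(void_entry) follows.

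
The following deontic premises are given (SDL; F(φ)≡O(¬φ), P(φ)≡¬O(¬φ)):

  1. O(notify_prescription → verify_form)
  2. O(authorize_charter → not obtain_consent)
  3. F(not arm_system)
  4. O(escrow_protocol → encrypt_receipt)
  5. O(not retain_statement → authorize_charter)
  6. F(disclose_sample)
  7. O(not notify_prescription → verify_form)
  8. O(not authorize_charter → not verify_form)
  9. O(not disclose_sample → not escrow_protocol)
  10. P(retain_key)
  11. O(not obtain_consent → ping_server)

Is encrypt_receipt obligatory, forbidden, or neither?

Premise 4 is O(escrow_protocol → encrypt_receipt), but O(escrow_protocol) is not derivable from the premises, so it does not yield O(encrypt_receipt).
No premise or chain of K-axiom applications forces O(encrypt_receipt), and none forces O(not encrypt_receipt). So encrypt_receipt is neither obligatory nor forbidden under these norms.

Neither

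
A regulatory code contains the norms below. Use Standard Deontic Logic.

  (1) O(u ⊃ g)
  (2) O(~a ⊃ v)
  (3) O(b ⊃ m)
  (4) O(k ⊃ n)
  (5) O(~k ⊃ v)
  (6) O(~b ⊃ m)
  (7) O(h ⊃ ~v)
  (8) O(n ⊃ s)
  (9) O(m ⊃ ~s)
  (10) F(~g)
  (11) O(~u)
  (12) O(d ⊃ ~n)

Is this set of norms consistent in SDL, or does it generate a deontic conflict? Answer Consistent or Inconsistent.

Premise 1 is O(u ⊃ g); even if O(g) held, inferring O(u) would be affirming the consequent — invalid.
So O(u) is not derivable, and the apparent clash with O(~u) does not arise.
A world satisfying every obligation exists (e.g. a=false, b=false, d=false, g=true, h=false, k=false, m=true, n=false, s=false, u=false, v=true); no atom is both obligatory and forbidden, so the set is consistent.

Consistent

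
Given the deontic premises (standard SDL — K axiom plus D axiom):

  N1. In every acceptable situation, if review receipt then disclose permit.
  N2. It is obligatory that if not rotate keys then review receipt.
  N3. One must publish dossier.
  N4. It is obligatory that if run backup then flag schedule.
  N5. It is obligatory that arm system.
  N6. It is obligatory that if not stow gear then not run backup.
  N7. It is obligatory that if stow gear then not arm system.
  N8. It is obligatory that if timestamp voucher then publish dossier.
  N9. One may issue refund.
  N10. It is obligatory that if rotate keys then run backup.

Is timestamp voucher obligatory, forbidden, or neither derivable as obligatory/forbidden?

Premise 8 is O(timestamp_voucher → publish_dossier); even if O(publish_dossier) held, inferring O(timestamp_voucher) would be affirming the consequent — invalid.
No premise or chain of K-axiom applications forces O(timestamp_voucher), and none forces O(¬timestamp_voucher). So timestamp_voucher is neither obligatory nor forbidden under these norms.

Neither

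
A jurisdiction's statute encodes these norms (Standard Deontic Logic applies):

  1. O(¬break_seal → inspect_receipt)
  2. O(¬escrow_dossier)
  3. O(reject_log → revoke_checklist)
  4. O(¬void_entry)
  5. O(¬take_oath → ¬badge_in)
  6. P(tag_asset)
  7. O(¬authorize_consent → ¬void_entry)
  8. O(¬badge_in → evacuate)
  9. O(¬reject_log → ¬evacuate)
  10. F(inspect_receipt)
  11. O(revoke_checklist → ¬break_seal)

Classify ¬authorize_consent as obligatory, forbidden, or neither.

Premise 7 is O(¬authorize_consent → ¬void_entry); even if O(¬void_entry) held, inferring O(¬authorize_consent) would be affirming the consequent — invalid.
No premise or chain of K-axiom applications forces O(¬authorize_consent), and none forces O(authorize_consent). So ¬authorize_consent is neither obligatory nor forbidden under these norms.

Neither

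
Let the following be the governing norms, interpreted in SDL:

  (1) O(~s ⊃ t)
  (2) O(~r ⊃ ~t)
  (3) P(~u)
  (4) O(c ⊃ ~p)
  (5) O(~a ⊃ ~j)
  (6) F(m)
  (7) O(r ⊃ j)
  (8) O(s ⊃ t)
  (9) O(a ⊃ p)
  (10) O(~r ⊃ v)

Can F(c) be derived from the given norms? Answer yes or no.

Premises 8 and 1 cover both cases: O(s ⊃ t) and O(~s ⊃ t). Since s ∨ ~s is a tautology, O(t) follows.
Premise 2 is O(~r ⊃ ~t); contrapositively O(t ⊃ r). Since O(t) holds, K gives O(r).
Applying K to premise 7 (O(r ⊃ j)) and O(r) yields O(j).
Premise 5 is O(~a ⊃ ~j); contrapositively O(j ⊃ a). Since O(j) holds, K gives O(a).
Premise 9 is O(a ⊃ p); since O(a), deontic closure gives O(p).
The contrapositive of premise 4 (O(c ⊃ ~p)) is O(p ⊃ ~c), and O(p) is already established, so O(~c).
Premises 3, 6, 10 do not contribute to this derivation.
So O(~c) holds, i.e. F(c). The claim follows.

Yes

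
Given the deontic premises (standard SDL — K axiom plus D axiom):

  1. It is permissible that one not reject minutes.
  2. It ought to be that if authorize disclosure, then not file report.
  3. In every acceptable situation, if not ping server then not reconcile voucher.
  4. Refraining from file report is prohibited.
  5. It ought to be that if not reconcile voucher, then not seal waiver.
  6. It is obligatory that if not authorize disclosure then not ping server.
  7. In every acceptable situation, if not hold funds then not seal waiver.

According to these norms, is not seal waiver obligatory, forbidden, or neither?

F(¬file_report) at premise 4 means O(file_report).
The contrapositive of premise 2 (O(authorize_disclosure → ¬file_report)) is O(file_report → ¬authorize_disclosure), and O(file_report) is already established, so O(¬authorize_disclosure).
Premise 6 is O(¬authorize_disclosure → ¬ping_server); since O(¬authorize_disclosure), deontic closure gives O(¬ping_server).
With premise 3, O(¬ping_server → ¬reconcile_voucher), the K-axiom yields O(¬reconcile_voucher).
With premise 5, O(¬reconcile_voucher → ¬seal_waiver), the K-axiom yields O(¬seal_waiver).
Premises 1, 7 do not contribute to this derivation.
Hence ¬seal_waiver is obligatory.

Obligatory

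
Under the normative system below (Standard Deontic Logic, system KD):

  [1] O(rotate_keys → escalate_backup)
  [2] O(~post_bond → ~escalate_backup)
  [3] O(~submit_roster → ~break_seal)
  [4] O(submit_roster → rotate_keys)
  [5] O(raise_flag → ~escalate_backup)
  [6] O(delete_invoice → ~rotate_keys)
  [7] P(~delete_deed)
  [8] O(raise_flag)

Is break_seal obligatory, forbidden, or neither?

Premise 8 gives O(raise_flag).
Premise 5 is O(raise_flag → ~escalate_backup); since O(raise_flag), deontic closure gives O(~escalate_backup).
The contrapositive of premise 1 (O(rotate_keys → escalate_backup)) is O(~escalate_backup → ~rotate_keys), and O(~escalate_backup) is already established, so O(~rotate_keys).
Premise 4 is O(submit_roster → rotate_keys); contrapositively O(~rotate_keys → ~submit_roster). Since O(~rotate_keys) holds, K gives O(~submit_roster).
Premise 3 is O(~submit_roster → ~break_seal); since O(~submit_roster), deontic closure gives O(~break_seal).
Premises 2, 6, 7 do not contribute to this derivation.
Thus O(~break_seal), which is F(break_seal): break_seal is forbidden.

Forbidden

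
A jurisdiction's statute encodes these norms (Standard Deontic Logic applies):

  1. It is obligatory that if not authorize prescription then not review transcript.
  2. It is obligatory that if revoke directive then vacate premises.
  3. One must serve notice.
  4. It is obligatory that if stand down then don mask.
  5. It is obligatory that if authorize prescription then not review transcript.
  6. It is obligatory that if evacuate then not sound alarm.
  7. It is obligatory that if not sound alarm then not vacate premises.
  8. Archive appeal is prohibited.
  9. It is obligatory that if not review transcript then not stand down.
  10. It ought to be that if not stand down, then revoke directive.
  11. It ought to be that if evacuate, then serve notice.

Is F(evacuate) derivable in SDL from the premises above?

Yes

Premises 1 and 5 cover both cases: O(¬authorize_prescription → ¬review_transcript) and O(authorize_prescription → ¬review_transcript). Since ¬authorize_prescription ∨ authorize_prescription is a tautology, O(¬review_transcript) follows.
From O(¬review_transcript) and premise 9, O(¬review_transcript → ¬stand_down), we obtain O(¬stand_down).
Premise 10 is O(¬stand_down → revoke_directive); since O(¬stand_down), deontic closure gives O(revoke_directive).
With premise 2, O(revoke_directive → vacate_premises), the K-axiom yields O(vacate_premises).
Premise 7 is O(¬sound_alarm → ¬vacate_premises); contrapositively O(vacate_premises → sound_alarm). Since O(vacate_premises) holds, K gives O(sound_alarm).
The contrapositive of premise 6 (O(evacuate → ¬sound_alarm)) is O(sound_alarm → ¬evacuate), and O(sound_alarm) is already established, so O(¬evacuate).
Premises 3, 4, 8, 11 do not contribute to this derivation.
So O(¬evacuate) holds, i.e. F(evacuate). The claim follows.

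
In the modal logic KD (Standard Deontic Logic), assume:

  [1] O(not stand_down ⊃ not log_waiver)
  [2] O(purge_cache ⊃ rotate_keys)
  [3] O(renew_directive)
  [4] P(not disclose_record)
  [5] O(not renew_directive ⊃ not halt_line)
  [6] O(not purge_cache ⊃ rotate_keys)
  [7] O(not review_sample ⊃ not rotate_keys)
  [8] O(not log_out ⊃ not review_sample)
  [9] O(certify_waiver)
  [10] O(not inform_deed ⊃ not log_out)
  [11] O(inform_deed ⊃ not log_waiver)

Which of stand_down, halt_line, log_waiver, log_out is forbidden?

Premises 2 and 6 cover both cases: O(purge_cache ⊃ rotate_keys) and O(not purge_cache ⊃ rotate_keys). Since purge_cache ∨ not purge_cache is a tautology, O(rotate_keys) follows.
Premise 7 is O(not review_sample ⊃ not rotate_keys); contrapositively O(rotate_keys ⊃ review_sample). Since O(rotate_keys) holds, K gives O(review_sample).
Premise 8 is O(not log_out ⊃ not review_sample); contrapositively O(review_sample ⊃ log_out). Since O(review_sample) holds, K gives O(log_out).
Premise 10, O(not inform_deed ⊃ not log_out), contraposes to O(log_out ⊃ inform_deed); with O(log_out) we get O(inform_deed).
Applying K to premise 11 (O(inform_deed ⊃ not log_waiver)) and O(inform_deed) yields O(not log_waiver).
So O(not log_waiver) holds, i.e. log_waiver is forbidden. None of the other listed options is forbidden under the premises.

log_waiver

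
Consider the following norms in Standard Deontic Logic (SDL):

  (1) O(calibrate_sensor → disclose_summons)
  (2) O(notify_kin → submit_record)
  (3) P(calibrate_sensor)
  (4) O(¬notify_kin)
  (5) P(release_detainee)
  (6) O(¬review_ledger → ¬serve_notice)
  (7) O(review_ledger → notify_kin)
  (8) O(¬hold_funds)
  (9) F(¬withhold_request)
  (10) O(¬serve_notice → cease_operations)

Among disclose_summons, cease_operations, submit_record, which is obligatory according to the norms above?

Premise 4 gives O(¬notify_kin).
Premise 7 is O(review_ledger → notify_kin); contrapositively O(¬notify_kin → ¬review_ledger). Since O(¬notify_kin) holds, K gives O(¬review_ledger).
Applying K to premise 6 (O(¬review_ledger → ¬serve_notice)) and O(¬review_ledger) yields O(¬serve_notice).
Applying K to premise 10 (O(¬serve_notice → cease_operations)) and O(¬serve_notice) yields O(cease_operations).
So O(cease_operations) holds — cease_operations is obligatory. None of the other listed options is made obligatory by any chain of premises.

cease_operations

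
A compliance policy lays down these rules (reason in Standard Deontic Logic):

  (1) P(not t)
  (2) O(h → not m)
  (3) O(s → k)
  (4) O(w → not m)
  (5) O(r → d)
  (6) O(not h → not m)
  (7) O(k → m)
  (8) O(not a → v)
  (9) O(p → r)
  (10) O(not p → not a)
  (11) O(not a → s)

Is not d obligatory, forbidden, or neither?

Forbidden

Premises 2 and 6 cover both cases: O(h → not m) and O(not h → not m). Since h ∨ not h is a tautology, O(not m) follows.
The contrapositive of premise 7 (O(k → m)) is O(not m → not k), and O(not m) is already established, so O(not k).
Premise 3 is O(s → k); contrapositively O(not k → not s). Since O(not k) holds, K gives O(not s).
The contrapositive of premise 11 (O(not a → s)) is O(not s → a), and O(not s) is already established, so O(a).
The contrapositive of premise 10 (O(not p → not a)) is O(a → p), and O(a) is already established, so O(p).
From O(p) and premise 9, O(p → r), we obtain O(r).
Applying K to premise 5 (O(r → d)) and O(r) yields O(d).
Premises 1, 4, 8 do not contribute to this derivation.
Thus O(d), which is F(not d): not d is forbidden.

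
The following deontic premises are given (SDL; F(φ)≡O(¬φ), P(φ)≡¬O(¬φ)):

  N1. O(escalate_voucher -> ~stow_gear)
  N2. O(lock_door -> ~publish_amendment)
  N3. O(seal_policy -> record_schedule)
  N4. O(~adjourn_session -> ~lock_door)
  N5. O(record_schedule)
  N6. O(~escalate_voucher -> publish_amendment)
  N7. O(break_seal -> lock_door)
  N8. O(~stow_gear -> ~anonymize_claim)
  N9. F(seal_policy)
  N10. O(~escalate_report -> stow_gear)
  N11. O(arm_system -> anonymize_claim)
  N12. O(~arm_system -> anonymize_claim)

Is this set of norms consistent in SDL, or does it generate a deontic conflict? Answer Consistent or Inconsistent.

Consistent

Premise 3 is O(seal_policy -> record_schedule); even if O(record_schedule) held, inferring O(seal_policy) would be affirming the consequent — invalid.
So O(seal_policy) is not derivable, and the apparent clash with O(~seal_policy) does not arise.
A world satisfying every obligation exists (e.g. adjourn_session=false, anonymize_claim=true, arm_system=false, break_seal=false, escalate_report=false, escalate_voucher=false, lock_door=false, publish_amendment=true, record_schedule=true, seal_policy=false, stow_gear=true); no atom is both obligatory and forbidden, so the set is consistent.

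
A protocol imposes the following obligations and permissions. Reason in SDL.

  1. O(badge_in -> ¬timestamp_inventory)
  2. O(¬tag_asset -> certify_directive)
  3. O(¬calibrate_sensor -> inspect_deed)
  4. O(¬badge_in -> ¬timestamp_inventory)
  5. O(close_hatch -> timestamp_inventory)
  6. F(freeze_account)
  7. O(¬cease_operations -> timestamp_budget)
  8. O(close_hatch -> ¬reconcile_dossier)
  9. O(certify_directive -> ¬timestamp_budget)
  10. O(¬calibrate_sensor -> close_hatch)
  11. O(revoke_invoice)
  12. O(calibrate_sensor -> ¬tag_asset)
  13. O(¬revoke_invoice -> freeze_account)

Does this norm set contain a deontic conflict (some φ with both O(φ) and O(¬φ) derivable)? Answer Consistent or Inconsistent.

Consistent

Premise 13 is O(¬revoke_invoice -> freeze_account), but O(¬revoke_invoice) is not derivable from the premises, so it does not yield O(freeze_account).
So O(freeze_account) is not derivable, and the apparent clash with O(¬freeze_account) does not arise.
A world satisfying every obligation exists (e.g. badge_in=false, calibrate_sensor=true, cease_operations=true, certify_directive=true, close_hatch=false, freeze_account=false, inspect_deed=false, reconcile_dossier=false, revoke_invoice=true, tag_asset=false, timestamp_budget=false, timestamp_inventory=false); no atom is both obligatory and forbidden, so the set is consistent.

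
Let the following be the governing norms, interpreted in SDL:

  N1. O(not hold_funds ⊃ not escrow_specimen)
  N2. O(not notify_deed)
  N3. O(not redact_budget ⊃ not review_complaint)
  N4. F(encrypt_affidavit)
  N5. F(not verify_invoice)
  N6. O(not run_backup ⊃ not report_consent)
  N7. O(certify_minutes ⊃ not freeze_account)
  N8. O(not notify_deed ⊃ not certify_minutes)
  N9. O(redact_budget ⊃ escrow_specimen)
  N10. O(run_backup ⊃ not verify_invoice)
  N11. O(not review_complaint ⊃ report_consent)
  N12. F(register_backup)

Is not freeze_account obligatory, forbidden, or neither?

Neither

Premise 7 is O(certify_minutes ⊃ not freeze_account), but O(certify_minutes) is not derivable from the premises, so it does not yield O(not freeze_account).
No premise or chain of K-axiom applications forces O(not freeze_account), and none forces O(freeze_account). So not freeze_account is neither obligatory nor forbidden under these norms.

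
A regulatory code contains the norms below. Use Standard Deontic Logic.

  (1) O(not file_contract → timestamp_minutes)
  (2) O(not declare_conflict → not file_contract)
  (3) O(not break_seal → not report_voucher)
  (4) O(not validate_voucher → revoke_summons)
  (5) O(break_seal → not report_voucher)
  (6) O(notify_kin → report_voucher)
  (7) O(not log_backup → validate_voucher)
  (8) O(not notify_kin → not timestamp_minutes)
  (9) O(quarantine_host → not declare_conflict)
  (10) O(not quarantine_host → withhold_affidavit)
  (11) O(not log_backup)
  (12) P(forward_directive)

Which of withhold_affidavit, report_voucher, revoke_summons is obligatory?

withhold_affidavit

Premises 3 and 5 cover both cases: O(not break_seal → not report_voucher) and O(break_seal → not report_voucher). Since not break_seal ∨ break_seal is a tautology, O(not report_voucher) follows.
Premise 6 is O(notify_kin → report_voucher); contrapositively O(not report_voucher → not notify_kin). Since O(not report_voucher) holds, K gives O(not notify_kin).
Applying K to premise 8 (O(not notify_kin → not timestamp_minutes)) and O(not notify_kin) yields O(not timestamp_minutes).
Premise 1 is O(not file_contract → timestamp_minutes); contrapositively O(not timestamp_minutes → file_contract). Since O(not timestamp_minutes) holds, K gives O(file_contract).
Premise 2 is O(not declare_conflict → not file_contract); contrapositively O(file_contract → declare_conflict). Since O(file_contract) holds, K gives O(declare_conflict).
Premise 9, O(quarantine_host → not declare_conflict), contraposes to O(declare_conflict → not quarantine_host); with O(declare_conflict) we get O(not quarantine_host).
Applying K to premise 10 (O(not quarantine_host → withhold_affidavit)) and O(not quarantine_host) yields O(withhold_affidavit).
So O(withhold_affidavit) holds — withhold_affidavit is obligatory. None of the other listed options is made obligatory by any chain of premises.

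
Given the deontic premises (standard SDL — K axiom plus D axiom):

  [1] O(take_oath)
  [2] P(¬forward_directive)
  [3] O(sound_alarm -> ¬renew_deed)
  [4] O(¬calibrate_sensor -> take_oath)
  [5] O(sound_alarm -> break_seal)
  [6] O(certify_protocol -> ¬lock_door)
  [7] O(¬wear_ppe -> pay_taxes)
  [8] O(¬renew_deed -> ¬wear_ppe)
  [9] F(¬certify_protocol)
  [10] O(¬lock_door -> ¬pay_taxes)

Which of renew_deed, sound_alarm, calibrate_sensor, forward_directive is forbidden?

sound_alarm

Premise 9, F(¬certify_protocol), is equivalent to O(certify_protocol).
Premise 6 is O(certify_protocol -> ¬lock_door); since O(certify_protocol), deontic closure gives O(¬lock_door).
With premise 10, O(¬lock_door -> ¬pay_taxes), the K-axiom yields O(¬pay_taxes).
Premise 7, O(¬wear_ppe -> pay_taxes), contraposes to O(¬pay_taxes -> wear_ppe); with O(¬pay_taxes) we get O(wear_ppe).
Premise 8 is O(¬renew_deed -> ¬wear_ppe); contrapositively O(wear_ppe -> renew_deed). Since O(wear_ppe) holds, K gives O(renew_deed).
Premise 3 is O(sound_alarm -> ¬renew_deed); contrapositively O(renew_deed -> ¬sound_alarm). Since O(renew_deed) holds, K gives O(¬sound_alarm).
So O(¬sound_alarm) holds, i.e. sound_alarm is forbidden. None of the other listed options is forbidden under the premises.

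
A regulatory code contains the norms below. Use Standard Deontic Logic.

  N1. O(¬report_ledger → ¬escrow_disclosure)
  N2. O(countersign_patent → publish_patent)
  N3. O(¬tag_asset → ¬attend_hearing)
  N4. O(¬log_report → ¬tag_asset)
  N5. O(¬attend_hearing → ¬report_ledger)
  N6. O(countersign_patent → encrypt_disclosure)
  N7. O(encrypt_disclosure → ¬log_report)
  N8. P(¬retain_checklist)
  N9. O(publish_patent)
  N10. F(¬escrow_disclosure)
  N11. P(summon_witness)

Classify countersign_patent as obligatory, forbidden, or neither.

F(¬escrow_disclosure) at premise 10 means O(escrow_disclosure).
Premise 1, O(¬report_ledger → ¬escrow_disclosure), contraposes to O(escrow_disclosure → report_ledger); with O(escrow_disclosure) we get O(report_ledger).
Premise 5 is O(¬attend_hearing → ¬report_ledger); contrapositively O(report_ledger → attend_hearing). Since O(report_ledger) holds, K gives O(attend_hearing).
Premise 3, O(¬tag_asset → ¬attend_hearing), contraposes to O(attend_hearing → tag_asset); with O(attend_hearing) we get O(tag_asset).
Premise 4 is O(¬log_report → ¬tag_asset); contrapositively O(tag_asset → log_report). Since O(tag_asset) holds, K gives O(log_report).
The contrapositive of premise 7 (O(encrypt_disclosure → ¬log_report)) is O(log_report → ¬encrypt_disclosure), and O(log_report) is already established, so O(¬encrypt_disclosure).
The contrapositive of premise 6 (O(countersign_patent → encrypt_disclosure)) is O(¬encrypt_disclosure → ¬countersign_patent), and O(¬encrypt_disclosure) is already established, so O(¬countersign_patent).
Premises 2, 8, 9, 11 do not contribute to this derivation.
Thus O(¬countersign_patent), which is F(countersign_patent): countersign_patent is forbidden.

Forbidden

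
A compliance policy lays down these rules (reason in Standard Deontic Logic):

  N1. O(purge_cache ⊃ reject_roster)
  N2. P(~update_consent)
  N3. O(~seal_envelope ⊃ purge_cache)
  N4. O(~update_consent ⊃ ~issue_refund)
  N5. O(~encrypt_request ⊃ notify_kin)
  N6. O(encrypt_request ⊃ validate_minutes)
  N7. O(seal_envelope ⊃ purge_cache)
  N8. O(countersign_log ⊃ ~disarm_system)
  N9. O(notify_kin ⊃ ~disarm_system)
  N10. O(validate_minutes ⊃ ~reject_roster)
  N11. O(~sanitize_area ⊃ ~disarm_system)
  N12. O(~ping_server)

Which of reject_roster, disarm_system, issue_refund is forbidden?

Premises 7 and 3 are O(seal_envelope ⊃ purge_cache) and O(~seal_envelope ⊃ purge_cache); every ideal world satisfies seal_envelope or ~seal_envelope, so in either case purge_cache holds — hence O(purge_cache).
From O(purge_cache) and premise 1, O(purge_cache ⊃ reject_roster), we obtain O(reject_roster).
Premise 10, O(validate_minutes ⊃ ~reject_roster), contraposes to O(reject_roster ⊃ ~validate_minutes); with O(reject_roster) we get O(~validate_minutes).
Premise 6 is O(encrypt_request ⊃ validate_minutes); contrapositively O(~validate_minutes ⊃ ~encrypt_request). Since O(~validate_minutes) holds, K gives O(~encrypt_request).
With premise 5, O(~encrypt_request ⊃ notify_kin), the K-axiom yields O(notify_kin).
With premise 9, O(notify_kin ⊃ ~disarm_system), the K-axiom yields O(~disarm_system).
So O(~disarm_system) holds, i.e. disarm_system is forbidden. None of the other listed options is forbidden under the premises.

disarm_system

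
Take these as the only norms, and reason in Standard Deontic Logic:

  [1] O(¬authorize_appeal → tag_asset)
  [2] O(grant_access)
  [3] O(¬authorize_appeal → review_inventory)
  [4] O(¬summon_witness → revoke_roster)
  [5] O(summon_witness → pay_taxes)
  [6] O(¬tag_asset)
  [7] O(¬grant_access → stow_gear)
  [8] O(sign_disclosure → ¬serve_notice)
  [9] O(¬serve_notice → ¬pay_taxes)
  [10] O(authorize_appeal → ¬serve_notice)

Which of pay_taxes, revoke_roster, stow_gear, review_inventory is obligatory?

revoke_roster

Premise 6 gives O(¬tag_asset).
Premise 1, O(¬authorize_appeal → tag_asset), contraposes to O(¬tag_asset → authorize_appeal); with O(¬tag_asset) we get O(authorize_appeal).
Premise 10 is O(authorize_appeal → ¬serve_notice); since O(authorize_appeal), deontic closure gives O(¬serve_notice).
With premise 9, O(¬serve_notice → ¬pay_taxes), the K-axiom yields O(¬pay_taxes).
The contrapositive of premise 5 (O(summon_witness → pay_taxes)) is O(¬pay_taxes → ¬summon_witness), and O(¬pay_taxes) is already established, so O(¬summon_witness).
From O(¬summon_witness) and premise 4, O(¬summon_witness → revoke_roster), we obtain O(revoke_roster).
So O(revoke_roster) holds — revoke_roster is obligatory. None of the other listed options is made obligatory by any chain of premises.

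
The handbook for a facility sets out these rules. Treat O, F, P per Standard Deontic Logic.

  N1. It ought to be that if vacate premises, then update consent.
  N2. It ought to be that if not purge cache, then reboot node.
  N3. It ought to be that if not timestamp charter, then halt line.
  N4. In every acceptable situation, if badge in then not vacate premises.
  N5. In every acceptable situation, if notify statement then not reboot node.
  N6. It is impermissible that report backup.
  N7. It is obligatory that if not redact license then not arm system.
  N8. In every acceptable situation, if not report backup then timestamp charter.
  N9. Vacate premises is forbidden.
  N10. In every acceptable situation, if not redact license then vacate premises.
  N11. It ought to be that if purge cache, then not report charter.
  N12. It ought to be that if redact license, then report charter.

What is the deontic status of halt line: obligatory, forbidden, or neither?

Neither

Premise 3 is O(¬timestamp_charter → halt_line), but O(¬timestamp_charter) is not derivable from the premises, so it does not yield O(halt_line).
No premise or chain of K-axiom applications forces O(halt_line), and none forces O(¬halt_line). So halt_line is neither obligatory nor forbidden under these norms.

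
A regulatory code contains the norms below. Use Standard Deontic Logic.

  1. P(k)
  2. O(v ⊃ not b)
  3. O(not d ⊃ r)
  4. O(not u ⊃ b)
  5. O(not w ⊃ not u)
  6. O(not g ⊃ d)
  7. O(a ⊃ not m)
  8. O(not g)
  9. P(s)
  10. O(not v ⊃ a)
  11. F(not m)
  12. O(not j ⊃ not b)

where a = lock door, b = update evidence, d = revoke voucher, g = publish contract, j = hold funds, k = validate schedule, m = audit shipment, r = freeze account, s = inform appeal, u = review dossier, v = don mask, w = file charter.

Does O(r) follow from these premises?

Premise 3 is O(not d ⊃ r), but O(not d) is not derivable from the premises, so it does not yield O(r).
No other premise forces O(r). An ideal world satisfying every premise can still have r false, so O(r) is not derivable.

No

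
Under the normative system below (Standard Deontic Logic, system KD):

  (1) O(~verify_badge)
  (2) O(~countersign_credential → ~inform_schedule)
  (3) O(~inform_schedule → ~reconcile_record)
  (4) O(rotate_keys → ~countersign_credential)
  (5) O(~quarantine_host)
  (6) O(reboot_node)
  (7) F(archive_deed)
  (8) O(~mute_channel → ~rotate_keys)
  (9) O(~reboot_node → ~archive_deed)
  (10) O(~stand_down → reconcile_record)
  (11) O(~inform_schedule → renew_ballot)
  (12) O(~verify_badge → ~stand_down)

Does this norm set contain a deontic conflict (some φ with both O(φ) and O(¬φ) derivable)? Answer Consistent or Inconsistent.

Consistent

Premise 9 is O(~reboot_node → ~archive_deed); even if O(~archive_deed) held, inferring O(~reboot_node) would be affirming the consequent — invalid.
So O(~reboot_node) is not derivable, and the apparent clash with O(reboot_node) does not arise.
A world satisfying every obligation exists (e.g. archive_deed=false, countersign_credential=true, inform_schedule=true, mute_channel=false, quarantine_host=false, reboot_node=true, reconcile_record=true, renew_ballot=false, rotate_keys=false, stand_down=false, verify_badge=false); no atom is both obligatory and forbidden, so the set is consistent.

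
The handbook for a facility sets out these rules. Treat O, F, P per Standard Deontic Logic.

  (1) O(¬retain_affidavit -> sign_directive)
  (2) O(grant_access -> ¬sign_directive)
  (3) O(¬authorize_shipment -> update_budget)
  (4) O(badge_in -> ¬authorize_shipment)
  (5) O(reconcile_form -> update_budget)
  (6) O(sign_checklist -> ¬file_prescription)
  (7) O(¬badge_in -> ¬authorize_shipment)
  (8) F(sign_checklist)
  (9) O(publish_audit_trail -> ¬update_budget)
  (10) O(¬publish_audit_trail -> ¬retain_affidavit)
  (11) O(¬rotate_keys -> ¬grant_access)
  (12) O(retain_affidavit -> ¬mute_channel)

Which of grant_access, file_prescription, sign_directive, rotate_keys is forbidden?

By case analysis on badge_in: premise 4 gives O(badge_in -> ¬authorize_shipment) and premise 7 gives O(¬badge_in -> ¬authorize_shipment), so O(¬authorize_shipment) either way.
From O(¬authorize_shipment) and premise 3, O(¬authorize_shipment -> update_budget), we obtain O(update_budget).
Premise 9, O(publish_audit_trail -> ¬update_budget), contraposes to O(update_budget -> ¬publish_audit_trail); with O(update_budget) we get O(¬publish_audit_trail).
From O(¬publish_audit_trail) and premise 10, O(¬publish_audit_trail -> ¬retain_affidavit), we obtain O(¬retain_affidavit).
From O(¬retain_affidavit) and premise 1, O(¬retain_affidavit -> sign_directive), we obtain O(sign_directive).
Premise 2 is O(grant_access -> ¬sign_directive); contrapositively O(sign_directive -> ¬grant_access). Since O(sign_directive) holds, K gives O(¬grant_access).
So O(¬grant_access) holds, i.e. grant_access is forbidden. None of the other listed options is forbidden under the premises.

grant_access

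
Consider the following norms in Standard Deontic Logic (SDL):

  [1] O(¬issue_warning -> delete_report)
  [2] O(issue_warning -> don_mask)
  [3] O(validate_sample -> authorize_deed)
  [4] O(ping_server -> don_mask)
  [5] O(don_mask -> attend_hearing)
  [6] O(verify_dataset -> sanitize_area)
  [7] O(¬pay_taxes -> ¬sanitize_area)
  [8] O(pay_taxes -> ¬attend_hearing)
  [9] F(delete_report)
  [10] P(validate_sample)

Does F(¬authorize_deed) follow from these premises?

Premise 3 is O(validate_sample -> authorize_deed), but O(validate_sample) is not derivable from the premises (the permission P(validate_sample) asserts only ¬O(¬validate_sample), not O(validate_sample)), so it does not yield O(authorize_deed).
No other premise forces O(authorize_deed). An ideal world satisfying every premise can still have ¬authorize_deed true, so F(¬authorize_deed) is not derivable.

No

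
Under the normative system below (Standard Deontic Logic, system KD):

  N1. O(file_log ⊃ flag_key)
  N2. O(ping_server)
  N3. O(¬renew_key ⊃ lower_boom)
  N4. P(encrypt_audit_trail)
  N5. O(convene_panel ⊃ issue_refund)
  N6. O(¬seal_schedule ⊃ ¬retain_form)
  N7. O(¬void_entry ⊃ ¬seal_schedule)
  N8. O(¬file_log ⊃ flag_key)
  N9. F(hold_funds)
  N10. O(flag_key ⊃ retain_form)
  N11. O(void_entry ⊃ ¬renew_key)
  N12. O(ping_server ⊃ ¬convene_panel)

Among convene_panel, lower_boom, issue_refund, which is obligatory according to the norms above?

Premises 8 and 1 cover both cases: O(¬file_log ⊃ flag_key) and O(file_log ⊃ flag_key). Since ¬file_log ∨ file_log is a tautology, O(flag_key) follows.
From O(flag_key) and premise 10, O(flag_key ⊃ retain_form), we obtain O(retain_form).
The contrapositive of premise 6 (O(¬seal_schedule ⊃ ¬retain_form)) is O(retain_form ⊃ seal_schedule), and O(retain_form) is already established, so O(seal_schedule).
Premise 7, O(¬void_entry ⊃ ¬seal_schedule), contraposes to O(seal_schedule ⊃ void_entry); with O(seal_schedule) we get O(void_entry).
From O(void_entry) and premise 11, O(void_entry ⊃ ¬renew_key), we obtain O(¬renew_key).
Premise 3 is O(¬renew_key ⊃ lower_boom); since O(¬renew_key), deontic closure gives O(lower_boom).
So O(lower_boom) holds — lower_boom is obligatory. None of the other listed options is made obligatory by any chain of premises.

lower_boom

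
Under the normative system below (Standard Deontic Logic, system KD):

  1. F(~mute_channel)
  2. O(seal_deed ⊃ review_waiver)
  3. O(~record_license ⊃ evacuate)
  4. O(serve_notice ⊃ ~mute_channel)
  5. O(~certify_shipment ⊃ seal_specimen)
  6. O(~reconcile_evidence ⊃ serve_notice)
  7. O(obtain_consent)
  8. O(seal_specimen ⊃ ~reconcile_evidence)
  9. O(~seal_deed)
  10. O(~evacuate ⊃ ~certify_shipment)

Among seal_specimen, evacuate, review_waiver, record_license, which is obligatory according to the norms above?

evacuate

Premise 1, F(~mute_channel), is equivalent to O(mute_channel).
The contrapositive of premise 4 (O(serve_notice ⊃ ~mute_channel)) is O(mute_channel ⊃ ~serve_notice), and O(mute_channel) is already established, so O(~serve_notice).
Premise 6, O(~reconcile_evidence ⊃ serve_notice), contraposes to O(~serve_notice ⊃ reconcile_evidence); with O(~serve_notice) we get O(reconcile_evidence).
Premise 8, O(seal_specimen ⊃ ~reconcile_evidence), contraposes to O(reconcile_evidence ⊃ ~seal_specimen); with O(reconcile_evidence) we get O(~seal_specimen).
The contrapositive of premise 5 (O(~certify_shipment ⊃ seal_specimen)) is O(~seal_specimen ⊃ certify_shipment), and O(~seal_specimen) is already established, so O(certify_shipment).
The contrapositive of premise 10 (O(~evacuate ⊃ ~certify_shipment)) is O(certify_shipment ⊃ evacuate), and O(certify_shipment) is already established, so O(evacuate).
So O(evacuate) holds — evacuate is obligatory. None of the other listed options is made obligatory by any chain of premises.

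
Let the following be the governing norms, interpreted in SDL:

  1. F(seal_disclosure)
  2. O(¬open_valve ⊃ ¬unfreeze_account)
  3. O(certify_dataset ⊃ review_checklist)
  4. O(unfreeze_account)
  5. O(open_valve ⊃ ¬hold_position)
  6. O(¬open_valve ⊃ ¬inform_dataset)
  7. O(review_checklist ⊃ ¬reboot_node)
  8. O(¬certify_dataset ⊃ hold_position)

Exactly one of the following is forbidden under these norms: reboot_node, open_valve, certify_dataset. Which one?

Premise 4 gives O(unfreeze_account).
Premise 2, O(¬open_valve ⊃ ¬unfreeze_account), contraposes to O(unfreeze_account ⊃ open_valve); with O(unfreeze_account) we get O(open_valve).
Applying K to premise 5 (O(open_valve ⊃ ¬hold_position)) and O(open_valve) yields O(¬hold_position).
The contrapositive of premise 8 (O(¬certify_dataset ⊃ hold_position)) is O(¬hold_position ⊃ certify_dataset), and O(¬hold_position) is already established, so O(certify_dataset).
Premise 3 is O(certify_dataset ⊃ review_checklist); since O(certify_dataset), deontic closure gives O(review_checklist).
With premise 7, O(review_checklist ⊃ ¬reboot_node), the K-axiom yields O(¬reboot_node).
So O(¬reboot_node) holds, i.e. reboot_node is forbidden. None of the other listed options is forbidden under the premises.

reboot_node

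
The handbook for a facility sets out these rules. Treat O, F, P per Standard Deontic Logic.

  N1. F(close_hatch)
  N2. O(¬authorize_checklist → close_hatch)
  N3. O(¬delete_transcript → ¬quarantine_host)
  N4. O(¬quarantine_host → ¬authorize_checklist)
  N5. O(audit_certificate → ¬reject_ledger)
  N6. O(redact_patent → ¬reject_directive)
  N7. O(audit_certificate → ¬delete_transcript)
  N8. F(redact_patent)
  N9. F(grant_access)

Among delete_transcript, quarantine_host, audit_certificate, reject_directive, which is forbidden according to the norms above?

audit_certificate

F(close_hatch) at premise 1 means O(¬close_hatch).
The contrapositive of premise 2 (O(¬authorize_checklist → close_hatch)) is O(¬close_hatch → authorize_checklist), and O(¬close_hatch) is already established, so O(authorize_checklist).
Premise 4, O(¬quarantine_host → ¬authorize_checklist), contraposes to O(authorize_checklist → quarantine_host); with O(authorize_checklist) we get O(quarantine_host).
Premise 3 is O(¬delete_transcript → ¬quarantine_host); contrapositively O(quarantine_host → delete_transcript). Since O(quarantine_host) holds, K gives O(delete_transcript).
Premise 7 is O(audit_certificate → ¬delete_transcript); contrapositively O(delete_transcript → ¬audit_certificate). Since O(delete_transcript) holds, K gives O(¬audit_certificate).
So O(¬audit_certificate) holds, i.e. audit_certificate is forbidden. None of the other listed options is forbidden under the premises.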